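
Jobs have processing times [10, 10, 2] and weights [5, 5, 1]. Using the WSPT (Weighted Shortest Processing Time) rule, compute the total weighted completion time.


Compute p/w ratios and sort ascending (WSPT): [(10, 5), (10, 5), (2, 1)]
Compute weighted completion times:
  Job (p=10,w=5): C=10, w*C=5*10=50
  Job (p=10,w=5): C=20, w*C=5*20=100
  Job (p=2,w=1): C=22, w*C=1*22=22
Total weighted completion time = 172

172


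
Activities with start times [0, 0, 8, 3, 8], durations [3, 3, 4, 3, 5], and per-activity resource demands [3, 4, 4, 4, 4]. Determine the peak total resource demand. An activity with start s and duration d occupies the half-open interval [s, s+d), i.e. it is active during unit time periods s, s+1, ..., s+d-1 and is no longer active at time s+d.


Each activity i is active on [start_i, start_i + duration_i).
Compute total resource usage per time slot:
  t=0: active resources = [3, 4], total = 7
  t=1: active resources = [3, 4], total = 7
  t=2: active resources = [3, 4], total = 7
  t=3: active resources = [4], total = 4
  t=4: active resources = [4], total = 4
  t=5: active resources = [4], total = 4
  t=6: active resources = [], total = 0
  t=7: active resources = [], total = 0
  t=8: active resources = [4, 4], total = 8
  t=9: active resources = [4, 4], total = 8
  t=10: active resources = [4, 4], total = 8
  t=11: active resources = [4, 4], total = 8
  t=12: active resources = [4], total = 4
Peak resource demand = 8

8


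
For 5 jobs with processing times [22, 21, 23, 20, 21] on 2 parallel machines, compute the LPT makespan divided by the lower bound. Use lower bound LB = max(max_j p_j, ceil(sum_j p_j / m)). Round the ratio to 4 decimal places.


LPT order: [23, 22, 21, 21, 20]
Machine loads after assignment: [44, 63]
LPT makespan = 63
Lower bound = max(max_job, ceil(total/2)) = max(23, 54) = 54
Ratio = 63 / 54 = 1.1667

1.1667


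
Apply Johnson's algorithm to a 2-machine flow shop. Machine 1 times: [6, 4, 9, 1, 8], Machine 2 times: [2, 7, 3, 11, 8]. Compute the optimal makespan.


Apply Johnson's rule:
  Group 1 (a <= b): [(4, 1, 11), (2, 4, 7), (5, 8, 8)]
  Group 2 (a > b): [(3, 9, 3), (1, 6, 2)]
Optimal job order: [4, 2, 5, 3, 1]
Schedule:
  Job 4: M1 done at 1, M2 done at 12
  Job 2: M1 done at 5, M2 done at 19
  Job 5: M1 done at 13, M2 done at 27
  Job 3: M1 done at 22, M2 done at 30
  Job 1: M1 done at 28, M2 done at 32
Makespan = 32

32


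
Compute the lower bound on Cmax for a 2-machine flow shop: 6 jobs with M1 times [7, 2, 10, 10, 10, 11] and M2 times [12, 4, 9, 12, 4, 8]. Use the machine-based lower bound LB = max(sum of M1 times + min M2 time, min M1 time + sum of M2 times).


LB1 = sum(M1 times) + min(M2 times) = 50 + 4 = 54
LB2 = min(M1 times) + sum(M2 times) = 2 + 49 = 51
Lower bound = max(LB1, LB2) = max(54, 51) = 54

54


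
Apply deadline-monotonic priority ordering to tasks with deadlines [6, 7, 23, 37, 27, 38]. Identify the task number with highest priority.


Sort tasks by relative deadline (ascending):
  Task 1: deadline = 6
  Task 2: deadline = 7
  Task 3: deadline = 23
  Task 5: deadline = 27
  Task 4: deadline = 37
  Task 6: deadline = 38
Priority order (highest first): [1, 2, 3, 5, 4, 6]
Highest priority task = 1

1


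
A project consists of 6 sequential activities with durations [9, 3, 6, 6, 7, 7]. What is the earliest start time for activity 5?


Activity 5 starts after activities 1 through 4 complete.
Predecessor durations: [9, 3, 6, 6]
ES = 9 + 3 + 6 + 6 = 24

24


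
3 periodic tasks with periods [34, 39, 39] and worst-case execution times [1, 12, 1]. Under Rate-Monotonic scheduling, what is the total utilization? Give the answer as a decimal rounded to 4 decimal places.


Compute individual utilizations (exact fractions):
  Task 1: C/T = 1/34 (approx. 0.0294)
  Task 2: C/T = 12/39 = 4/13 (approx. 0.3077)
  Task 3: C/T = 1/39 (approx. 0.0256)
Total utilization U = 1/34 + 4/13 + 1/39 = 37/102
Rounded to 4 decimal places: U = 0.3627
RM (Liu & Layland) bound for 3 tasks = 0.779763; compare with U = 37/102 (approx. 0.362745)
U <= bound, so schedulable by RM sufficient condition.

0.3627


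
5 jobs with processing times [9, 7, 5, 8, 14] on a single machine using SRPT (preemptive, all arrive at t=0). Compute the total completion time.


Since all jobs arrive at t=0, SRPT equals SPT ordering.
SPT order: [5, 7, 8, 9, 14]
Completion times:
  Job 1: p=5, C=5
  Job 2: p=7, C=12
  Job 3: p=8, C=20
  Job 4: p=9, C=29
  Job 5: p=14, C=43
Total completion time = 5 + 12 + 20 + 29 + 43 = 109

109


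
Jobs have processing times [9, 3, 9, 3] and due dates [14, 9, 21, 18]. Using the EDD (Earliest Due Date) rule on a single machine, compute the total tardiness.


Sort by due date (EDD order): [(3, 9), (9, 14), (3, 18), (9, 21)]
Compute completion times and tardiness:
  Job 1: p=3, d=9, C=3, tardiness=max(0,3-9)=0
  Job 2: p=9, d=14, C=12, tardiness=max(0,12-14)=0
  Job 3: p=3, d=18, C=15, tardiness=max(0,15-18)=0
  Job 4: p=9, d=21, C=24, tardiness=max(0,24-21)=3
Total tardiness = 3

3


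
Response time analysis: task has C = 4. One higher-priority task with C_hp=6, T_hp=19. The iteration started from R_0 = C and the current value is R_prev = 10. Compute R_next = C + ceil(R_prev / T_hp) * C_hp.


R_next = C + ceil(R_prev / T_hp) * C_hp
ceil(10 / 19) = ceil(0.5263) = 1
Interference = 1 * 6 = 6
R_next = 4 + 6 = 10
R_next = R_prev, so the iteration has converged (response time = 10).

10


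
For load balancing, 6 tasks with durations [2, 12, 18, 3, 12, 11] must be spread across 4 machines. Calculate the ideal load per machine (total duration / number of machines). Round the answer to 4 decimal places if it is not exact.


Total processing time = 2 + 12 + 18 + 3 + 12 + 11 = 58
Number of machines = 4
Ideal balanced load = 58 / 4 = 14.5

14.5


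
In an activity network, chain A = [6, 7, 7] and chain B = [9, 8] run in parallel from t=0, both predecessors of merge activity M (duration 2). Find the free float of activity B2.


ES(B2) = sum of predecessors on chain B = 9
EF(B2) = ES + duration = 9 + 8 = 17
Successor of B2 is M. ES(M) = max(sum(A), sum(B)) = max(20, 17) = 20
Free float = ES(successor) - EF(current) = 20 - 17 = 3

3


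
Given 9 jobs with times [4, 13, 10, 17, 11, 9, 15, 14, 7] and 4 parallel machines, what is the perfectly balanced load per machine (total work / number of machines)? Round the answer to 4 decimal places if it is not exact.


Total processing time = 4 + 13 + 10 + 17 + 11 + 9 + 15 + 14 + 7 = 100
Number of machines = 4
Ideal balanced load = 100 / 4 = 25.0

25.0


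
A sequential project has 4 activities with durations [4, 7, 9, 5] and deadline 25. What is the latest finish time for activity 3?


LF(activity 3) = deadline - sum of successor durations
Successors: activities 4 through 4 with durations [5]
Sum of successor durations = 5
LF = 25 - 5 = 20

20


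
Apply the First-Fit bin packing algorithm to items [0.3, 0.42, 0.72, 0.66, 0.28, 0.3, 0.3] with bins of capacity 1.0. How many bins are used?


Place items sequentially using First-Fit:
  Item 0.3 -> new Bin 1
  Item 0.42 -> Bin 1 (now 0.72)
  Item 0.72 -> new Bin 2
  Item 0.66 -> new Bin 3
  Item 0.28 -> Bin 1 (now 1.0)
  Item 0.3 -> Bin 3 (now 0.96)
  Item 0.3 -> new Bin 4
Total bins used = 4

4


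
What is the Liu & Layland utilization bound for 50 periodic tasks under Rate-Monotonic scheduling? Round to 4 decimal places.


Compute 2^(1/50) = 1.0139594798
Subtract 1: 1.0139594798 - 1 = 0.0139594798
Multiply by n: 50 * 0.0139594798 = 0.6979739900
Round to 4 dp: 0.6980

0.6980


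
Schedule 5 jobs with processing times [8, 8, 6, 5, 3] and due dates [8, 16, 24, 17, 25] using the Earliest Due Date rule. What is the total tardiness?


Sort by due date (EDD order): [(8, 8), (8, 16), (5, 17), (6, 24), (3, 25)]
Compute completion times and tardiness:
  Job 1: p=8, d=8, C=8, tardiness=max(0,8-8)=0
  Job 2: p=8, d=16, C=16, tardiness=max(0,16-16)=0
  Job 3: p=5, d=17, C=21, tardiness=max(0,21-17)=4
  Job 4: p=6, d=24, C=27, tardiness=max(0,27-24)=3
  Job 5: p=3, d=25, C=30, tardiness=max(0,30-25)=5
Total tardiness = 12

12


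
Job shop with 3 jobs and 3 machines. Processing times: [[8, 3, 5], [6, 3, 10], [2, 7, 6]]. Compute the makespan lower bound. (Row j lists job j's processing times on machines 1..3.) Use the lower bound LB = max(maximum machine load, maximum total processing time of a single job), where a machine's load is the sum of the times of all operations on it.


Machine loads:
  Machine 1: 8 + 6 + 2 = 16
  Machine 2: 3 + 3 + 7 = 13
  Machine 3: 5 + 10 + 6 = 21
Max machine load = 21
Job totals:
  Job 1: 16
  Job 2: 19
  Job 3: 15
Max job total = 19
Lower bound = max(21, 19) = 21

21


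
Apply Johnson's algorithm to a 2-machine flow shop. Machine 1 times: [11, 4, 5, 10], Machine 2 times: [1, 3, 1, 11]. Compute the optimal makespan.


Apply Johnson's rule:
  Group 1 (a <= b): [(4, 10, 11)]
  Group 2 (a > b): [(2, 4, 3), (1, 11, 1), (3, 5, 1)]
Optimal job order: [4, 2, 1, 3]
Schedule:
  Job 4: M1 done at 10, M2 done at 21
  Job 2: M1 done at 14, M2 done at 24
  Job 1: M1 done at 25, M2 done at 26
  Job 3: M1 done at 30, M2 done at 31
Makespan = 31

31


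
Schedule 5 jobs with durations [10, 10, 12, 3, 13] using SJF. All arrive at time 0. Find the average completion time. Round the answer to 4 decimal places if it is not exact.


SJF order (ascending): [3, 10, 10, 12, 13]
Completion times:
  Job 1: burst=3, C=3
  Job 2: burst=10, C=13
  Job 3: burst=10, C=23
  Job 4: burst=12, C=35
  Job 5: burst=13, C=48
Average completion = 122/5 = 24.4

24.4


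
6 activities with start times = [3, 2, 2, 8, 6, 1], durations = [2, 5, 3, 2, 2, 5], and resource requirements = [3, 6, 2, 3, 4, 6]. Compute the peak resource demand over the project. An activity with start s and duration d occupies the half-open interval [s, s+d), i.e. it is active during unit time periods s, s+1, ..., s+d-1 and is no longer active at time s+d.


Each activity i is active on [start_i, start_i + duration_i).
Compute total resource usage per time slot:
  t=0: active resources = [], total = 0
  t=1: active resources = [6], total = 6
  t=2: active resources = [6, 2, 6], total = 14
  t=3: active resources = [3, 6, 2, 6], total = 17
  t=4: active resources = [3, 6, 2, 6], total = 17
  t=5: active resources = [6, 6], total = 12
  t=6: active resources = [6, 4], total = 10
  t=7: active resources = [4], total = 4
  t=8: active resources = [3], total = 3
  t=9: active resources = [3], total = 3
Peak resource demand = 17

17


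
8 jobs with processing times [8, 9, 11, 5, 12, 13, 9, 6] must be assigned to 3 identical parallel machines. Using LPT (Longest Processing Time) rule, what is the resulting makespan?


Sort jobs in decreasing order (LPT): [13, 12, 11, 9, 9, 8, 6, 5]
Assign each job to the least loaded machine:
  Machine 1: jobs [13, 8, 5], load = 26
  Machine 2: jobs [12, 9], load = 21
  Machine 3: jobs [11, 9, 6], load = 26
Makespan = max load = 26

26


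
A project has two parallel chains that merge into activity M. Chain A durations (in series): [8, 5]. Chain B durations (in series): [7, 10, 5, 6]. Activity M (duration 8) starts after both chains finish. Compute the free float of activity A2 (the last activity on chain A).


ES(A2) = sum of predecessors on chain A = 8
EF(A2) = ES + duration = 8 + 5 = 13
Successor of A2 is M. ES(M) = max(sum(A), sum(B)) = max(13, 28) = 28
Free float = ES(successor) - EF(current) = 28 - 13 = 15

15


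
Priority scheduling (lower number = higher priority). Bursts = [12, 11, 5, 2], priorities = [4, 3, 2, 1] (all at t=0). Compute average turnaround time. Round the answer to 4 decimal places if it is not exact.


Sort by priority (ascending = highest first):
Order: [(1, 2), (2, 5), (3, 11), (4, 12)]
Completion times:
  Priority 1, burst=2, C=2
  Priority 2, burst=5, C=7
  Priority 3, burst=11, C=18
  Priority 4, burst=12, C=30
Average turnaround = 57/4 = 14.25

14.25


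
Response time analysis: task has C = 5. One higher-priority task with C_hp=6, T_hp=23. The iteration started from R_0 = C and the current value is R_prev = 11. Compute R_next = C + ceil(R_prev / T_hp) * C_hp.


R_next = C + ceil(R_prev / T_hp) * C_hp
ceil(11 / 23) = ceil(0.4783) = 1
Interference = 1 * 6 = 6
R_next = 5 + 6 = 11
R_next = R_prev, so the iteration has converged (response time = 11).

11


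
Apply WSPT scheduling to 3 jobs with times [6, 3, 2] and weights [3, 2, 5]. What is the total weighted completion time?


Compute p/w ratios and sort ascending (WSPT): [(2, 5), (3, 2), (6, 3)]
Compute weighted completion times:
  Job (p=2,w=5): C=2, w*C=5*2=10
  Job (p=3,w=2): C=5, w*C=2*5=10
  Job (p=6,w=3): C=11, w*C=3*11=33
Total weighted completion time = 53

53


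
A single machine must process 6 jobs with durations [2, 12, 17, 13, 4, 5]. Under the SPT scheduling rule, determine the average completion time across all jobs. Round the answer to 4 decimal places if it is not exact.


Sort jobs by processing time (SPT order): [2, 4, 5, 12, 13, 17]
Compute completion times sequentially:
  Job 1: processing = 2, completes at 2
  Job 2: processing = 4, completes at 6
  Job 3: processing = 5, completes at 11
  Job 4: processing = 12, completes at 23
  Job 5: processing = 13, completes at 36
  Job 6: processing = 17, completes at 53
Sum of completion times = 131
Average completion time = 131/6 = 21.8333

21.8333


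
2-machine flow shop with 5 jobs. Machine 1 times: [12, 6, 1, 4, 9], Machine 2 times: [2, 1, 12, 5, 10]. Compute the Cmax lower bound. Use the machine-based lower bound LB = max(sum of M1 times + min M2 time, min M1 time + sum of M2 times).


LB1 = sum(M1 times) + min(M2 times) = 32 + 1 = 33
LB2 = min(M1 times) + sum(M2 times) = 1 + 30 = 31
Lower bound = max(LB1, LB2) = max(33, 31) = 33

33


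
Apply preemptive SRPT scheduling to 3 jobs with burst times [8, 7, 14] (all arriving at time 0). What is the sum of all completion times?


Since all jobs arrive at t=0, SRPT equals SPT ordering.
SPT order: [7, 8, 14]
Completion times:
  Job 1: p=7, C=7
  Job 2: p=8, C=15
  Job 3: p=14, C=29
Total completion time = 7 + 15 + 29 = 51

51


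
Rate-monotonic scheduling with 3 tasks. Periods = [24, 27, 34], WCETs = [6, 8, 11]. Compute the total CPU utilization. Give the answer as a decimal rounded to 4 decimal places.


Compute individual utilizations (exact fractions):
  Task 1: C/T = 6/24 = 1/4 (approx. 0.25)
  Task 2: C/T = 8/27 (approx. 0.2963)
  Task 3: C/T = 11/34 (approx. 0.3235)
Total utilization U = 1/4 + 8/27 + 11/34 = 1597/1836
Rounded to 4 decimal places: U = 0.8698
RM (Liu & Layland) bound for 3 tasks = 0.779763; compare with U = 1597/1836 (approx. 0.869826)
bound < U <= 1, so the RM sufficient condition is not met (inconclusive; an exact test such as response-time analysis is needed).

0.8698


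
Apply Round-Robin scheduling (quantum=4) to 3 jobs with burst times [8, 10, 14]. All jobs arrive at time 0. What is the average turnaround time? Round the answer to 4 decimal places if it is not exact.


Time quantum = 4
Execution trace:
  J1 runs 4 units, time = 4
  J2 runs 4 units, time = 8
  J3 runs 4 units, time = 12
  J1 runs 4 units, time = 16
  J2 runs 4 units, time = 20
  J3 runs 4 units, time = 24
  J2 runs 2 units, time = 26
  J3 runs 4 units, time = 30
  J3 runs 2 units, time = 32
Finish times: [16, 26, 32]
Average turnaround = 74/3 = 24.6667

24.6667


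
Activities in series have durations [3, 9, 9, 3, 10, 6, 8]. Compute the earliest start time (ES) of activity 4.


Activity 4 starts after activities 1 through 3 complete.
Predecessor durations: [3, 9, 9]
ES = 3 + 9 + 9 = 21

21


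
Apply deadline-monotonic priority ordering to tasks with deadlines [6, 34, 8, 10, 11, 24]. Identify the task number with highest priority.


Sort tasks by relative deadline (ascending):
  Task 1: deadline = 6
  Task 3: deadline = 8
  Task 4: deadline = 10
  Task 5: deadline = 11
  Task 6: deadline = 24
  Task 2: deadline = 34
Priority order (highest first): [1, 3, 4, 5, 6, 2]
Highest priority task = 1

1


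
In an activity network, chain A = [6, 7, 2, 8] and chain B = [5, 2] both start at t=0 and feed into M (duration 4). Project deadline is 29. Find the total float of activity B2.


Forward pass: ES(B2) = sum of predecessors on chain B = 5
EF = ES + duration = 5 + 2 = 7
Backward pass: LF(M) = deadline = 29; LS(M) = 29 - 4 = 25
LF(B2) = LS(M) - sum(successors on chain B) = 25 - 0 = 25
LS = LF - duration = 25 - 2 = 23
Total float = LS - ES = 23 - 5 = 18

18


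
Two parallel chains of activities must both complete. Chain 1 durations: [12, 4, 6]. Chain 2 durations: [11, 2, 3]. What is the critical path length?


Path A total = 12 + 4 + 6 = 22
Path B total = 11 + 2 + 3 = 16
Critical path = longest path = max(22, 16) = 22

22


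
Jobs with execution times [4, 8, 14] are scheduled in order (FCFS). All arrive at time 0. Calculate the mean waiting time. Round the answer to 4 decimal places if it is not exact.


FCFS order (as given): [4, 8, 14]
Waiting times:
  Job 1: wait = 0
  Job 2: wait = 4
  Job 3: wait = 12
Sum of waiting times = 16
Average waiting time = 16/3 = 5.3333

5.3333


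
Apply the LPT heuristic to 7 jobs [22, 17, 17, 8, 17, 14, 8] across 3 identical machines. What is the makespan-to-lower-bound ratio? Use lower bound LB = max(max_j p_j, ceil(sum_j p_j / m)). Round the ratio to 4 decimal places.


LPT order: [22, 17, 17, 17, 14, 8, 8]
Machine loads after assignment: [38, 34, 31]
LPT makespan = 38
Lower bound = max(max_job, ceil(total/3)) = max(22, 35) = 35
Ratio = 38 / 35 = 1.0857

1.0857


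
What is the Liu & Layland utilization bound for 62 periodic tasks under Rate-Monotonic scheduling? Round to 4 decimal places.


Compute 2^(1/62) = 1.0112425207
Subtract 1: 1.0112425207 - 1 = 0.0112425207
Multiply by n: 62 * 0.0112425207 = 0.6970362834
Round to 4 dp: 0.6970

0.6970


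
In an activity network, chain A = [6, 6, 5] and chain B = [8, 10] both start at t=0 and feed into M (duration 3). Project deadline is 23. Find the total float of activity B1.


Forward pass: ES(B1) = sum of predecessors on chain B = 0
EF = ES + duration = 0 + 8 = 8
Backward pass: LF(M) = deadline = 23; LS(M) = 23 - 3 = 20
LF(B1) = LS(M) - sum(successors on chain B) = 20 - 10 = 10
LS = LF - duration = 10 - 8 = 2
Total float = LS - ES = 2 - 0 = 2

2


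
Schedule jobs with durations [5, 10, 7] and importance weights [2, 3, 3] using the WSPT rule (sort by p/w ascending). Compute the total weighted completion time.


Compute p/w ratios and sort ascending (WSPT): [(7, 3), (5, 2), (10, 3)]
Compute weighted completion times:
  Job (p=7,w=3): C=7, w*C=3*7=21
  Job (p=5,w=2): C=12, w*C=2*12=24
  Job (p=10,w=3): C=22, w*C=3*22=66
Total weighted completion time = 111

111


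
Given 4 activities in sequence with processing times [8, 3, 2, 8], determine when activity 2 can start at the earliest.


Activity 2 starts after activities 1 through 1 complete.
Predecessor durations: [8]
ES = 8 = 8

8


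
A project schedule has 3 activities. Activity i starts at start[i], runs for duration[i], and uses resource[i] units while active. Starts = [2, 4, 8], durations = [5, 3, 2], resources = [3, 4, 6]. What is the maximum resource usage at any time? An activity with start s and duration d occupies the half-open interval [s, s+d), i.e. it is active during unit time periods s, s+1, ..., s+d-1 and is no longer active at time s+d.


Each activity i is active on [start_i, start_i + duration_i).
Compute total resource usage per time slot:
  t=0: active resources = [], total = 0
  t=1: active resources = [], total = 0
  t=2: active resources = [3], total = 3
  t=3: active resources = [3], total = 3
  t=4: active resources = [3, 4], total = 7
  t=5: active resources = [3, 4], total = 7
  t=6: active resources = [3, 4], total = 7
  t=7: active resources = [], total = 0
  t=8: active resources = [6], total = 6
  t=9: active resources = [6], total = 6
Peak resource demand = 7

7


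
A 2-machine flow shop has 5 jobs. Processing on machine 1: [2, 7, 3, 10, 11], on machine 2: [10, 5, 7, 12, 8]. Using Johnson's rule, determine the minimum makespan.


Apply Johnson's rule:
  Group 1 (a <= b): [(1, 2, 10), (3, 3, 7), (4, 10, 12)]
  Group 2 (a > b): [(5, 11, 8), (2, 7, 5)]
Optimal job order: [1, 3, 4, 5, 2]
Schedule:
  Job 1: M1 done at 2, M2 done at 12
  Job 3: M1 done at 5, M2 done at 19
  Job 4: M1 done at 15, M2 done at 31
  Job 5: M1 done at 26, M2 done at 39
  Job 2: M1 done at 33, M2 done at 44
Makespan = 44

44


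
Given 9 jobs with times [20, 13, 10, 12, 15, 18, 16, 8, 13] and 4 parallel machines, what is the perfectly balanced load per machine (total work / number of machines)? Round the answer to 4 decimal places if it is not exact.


Total processing time = 20 + 13 + 10 + 12 + 15 + 18 + 16 + 8 + 13 = 125
Number of machines = 4
Ideal balanced load = 125 / 4 = 31.25

31.25


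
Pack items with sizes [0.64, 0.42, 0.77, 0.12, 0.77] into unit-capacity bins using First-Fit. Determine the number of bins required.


Place items sequentially using First-Fit:
  Item 0.64 -> new Bin 1
  Item 0.42 -> new Bin 2
  Item 0.77 -> new Bin 3
  Item 0.12 -> Bin 1 (now 0.76)
  Item 0.77 -> new Bin 4
Total bins used = 4

4


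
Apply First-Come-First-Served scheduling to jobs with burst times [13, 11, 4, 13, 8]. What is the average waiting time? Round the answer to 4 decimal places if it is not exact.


FCFS order (as given): [13, 11, 4, 13, 8]
Waiting times:
  Job 1: wait = 0
  Job 2: wait = 13
  Job 3: wait = 24
  Job 4: wait = 28
  Job 5: wait = 41
Sum of waiting times = 106
Average waiting time = 106/5 = 21.2

21.2


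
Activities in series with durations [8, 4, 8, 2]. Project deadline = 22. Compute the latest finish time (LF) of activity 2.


LF(activity 2) = deadline - sum of successor durations
Successors: activities 3 through 4 with durations [8, 2]
Sum of successor durations = 10
LF = 22 - 10 = 12

12


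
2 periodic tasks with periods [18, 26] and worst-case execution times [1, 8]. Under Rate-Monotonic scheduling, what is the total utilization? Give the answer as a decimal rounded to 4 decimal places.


Compute individual utilizations (exact fractions):
  Task 1: C/T = 1/18 (approx. 0.0556)
  Task 2: C/T = 8/26 = 4/13 (approx. 0.3077)
Total utilization U = 1/18 + 4/13 = 85/234
Rounded to 4 decimal places: U = 0.3632
RM (Liu & Layland) bound for 2 tasks = 0.828427; compare with U = 85/234 (approx. 0.363248)
U <= bound, so schedulable by RM sufficient condition.

0.3632


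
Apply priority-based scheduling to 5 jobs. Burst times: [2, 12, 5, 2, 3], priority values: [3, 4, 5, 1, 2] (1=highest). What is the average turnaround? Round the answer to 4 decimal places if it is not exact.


Sort by priority (ascending = highest first):
Order: [(1, 2), (2, 3), (3, 2), (4, 12), (5, 5)]
Completion times:
  Priority 1, burst=2, C=2
  Priority 2, burst=3, C=5
  Priority 3, burst=2, C=7
  Priority 4, burst=12, C=19
  Priority 5, burst=5, C=24
Average turnaround = 57/5 = 11.4

11.4


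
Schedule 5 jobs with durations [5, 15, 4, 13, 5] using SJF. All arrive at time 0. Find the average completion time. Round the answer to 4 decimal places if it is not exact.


SJF order (ascending): [4, 5, 5, 13, 15]
Completion times:
  Job 1: burst=4, C=4
  Job 2: burst=5, C=9
  Job 3: burst=5, C=14
  Job 4: burst=13, C=27
  Job 5: burst=15, C=42
Average completion = 96/5 = 19.2

19.2


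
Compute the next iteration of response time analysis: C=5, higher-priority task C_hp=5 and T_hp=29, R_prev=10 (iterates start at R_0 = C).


R_next = C + ceil(R_prev / T_hp) * C_hp
ceil(10 / 29) = ceil(0.3448) = 1
Interference = 1 * 5 = 5
R_next = 5 + 5 = 10
R_next = R_prev, so the iteration has converged (response time = 10).

10


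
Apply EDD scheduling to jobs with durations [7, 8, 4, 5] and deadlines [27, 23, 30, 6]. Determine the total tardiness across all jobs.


Sort by due date (EDD order): [(5, 6), (8, 23), (7, 27), (4, 30)]
Compute completion times and tardiness:
  Job 1: p=5, d=6, C=5, tardiness=max(0,5-6)=0
  Job 2: p=8, d=23, C=13, tardiness=max(0,13-23)=0
  Job 3: p=7, d=27, C=20, tardiness=max(0,20-27)=0
  Job 4: p=4, d=30, C=24, tardiness=max(0,24-30)=0
Total tardiness = 0

0


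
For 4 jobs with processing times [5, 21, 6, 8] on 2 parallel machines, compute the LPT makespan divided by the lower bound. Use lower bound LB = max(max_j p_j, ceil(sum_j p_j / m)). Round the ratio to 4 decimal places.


LPT order: [21, 8, 6, 5]
Machine loads after assignment: [21, 19]
LPT makespan = 21
Lower bound = max(max_job, ceil(total/2)) = max(21, 20) = 21
Ratio = 21 / 21 = 1.0

1.0


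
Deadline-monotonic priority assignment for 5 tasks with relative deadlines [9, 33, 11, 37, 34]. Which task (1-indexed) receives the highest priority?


Sort tasks by relative deadline (ascending):
  Task 1: deadline = 9
  Task 3: deadline = 11
  Task 2: deadline = 33
  Task 5: deadline = 34
  Task 4: deadline = 37
Priority order (highest first): [1, 3, 2, 5, 4]
Highest priority task = 1

1


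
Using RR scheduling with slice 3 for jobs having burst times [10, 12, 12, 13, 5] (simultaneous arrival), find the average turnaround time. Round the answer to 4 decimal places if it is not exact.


Time quantum = 3
Execution trace:
  J1 runs 3 units, time = 3
  J2 runs 3 units, time = 6
  J3 runs 3 units, time = 9
  J4 runs 3 units, time = 12
  J5 runs 3 units, time = 15
  J1 runs 3 units, time = 18
  J2 runs 3 units, time = 21
  J3 runs 3 units, time = 24
  J4 runs 3 units, time = 27
  J5 runs 2 units, time = 29
  J1 runs 3 units, time = 32
  J2 runs 3 units, time = 35
  J3 runs 3 units, time = 38
  J4 runs 3 units, time = 41
  J1 runs 1 units, time = 42
  J2 runs 3 units, time = 45
  J3 runs 3 units, time = 48
  J4 runs 3 units, time = 51
  J4 runs 1 units, time = 52
Finish times: [42, 45, 48, 52, 29]
Average turnaround = 216/5 = 43.2

43.2


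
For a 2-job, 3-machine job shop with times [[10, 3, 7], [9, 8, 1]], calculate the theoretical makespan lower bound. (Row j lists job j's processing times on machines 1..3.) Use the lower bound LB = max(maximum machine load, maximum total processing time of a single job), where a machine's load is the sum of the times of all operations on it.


Machine loads:
  Machine 1: 10 + 9 = 19
  Machine 2: 3 + 8 = 11
  Machine 3: 7 + 1 = 8
Max machine load = 19
Job totals:
  Job 1: 20
  Job 2: 18
Max job total = 20
Lower bound = max(19, 20) = 20

20


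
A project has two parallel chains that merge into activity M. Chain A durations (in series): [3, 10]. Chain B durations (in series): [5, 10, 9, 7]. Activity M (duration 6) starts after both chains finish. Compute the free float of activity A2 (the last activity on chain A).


ES(A2) = sum of predecessors on chain A = 3
EF(A2) = ES + duration = 3 + 10 = 13
Successor of A2 is M. ES(M) = max(sum(A), sum(B)) = max(13, 31) = 31
Free float = ES(successor) - EF(current) = 31 - 13 = 18

18


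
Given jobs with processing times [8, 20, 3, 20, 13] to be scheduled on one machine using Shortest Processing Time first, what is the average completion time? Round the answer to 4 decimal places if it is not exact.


Sort jobs by processing time (SPT order): [3, 8, 13, 20, 20]
Compute completion times sequentially:
  Job 1: processing = 3, completes at 3
  Job 2: processing = 8, completes at 11
  Job 3: processing = 13, completes at 24
  Job 4: processing = 20, completes at 44
  Job 5: processing = 20, completes at 64
Sum of completion times = 146
Average completion time = 146/5 = 29.2

29.2


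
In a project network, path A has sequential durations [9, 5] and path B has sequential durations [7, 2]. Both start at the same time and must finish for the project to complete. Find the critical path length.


Path A total = 9 + 5 = 14
Path B total = 7 + 2 = 9
Critical path = longest path = max(14, 9) = 14

14


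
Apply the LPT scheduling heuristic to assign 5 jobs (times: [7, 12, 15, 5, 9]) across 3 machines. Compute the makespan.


Sort jobs in decreasing order (LPT): [15, 12, 9, 7, 5]
Assign each job to the least loaded machine:
  Machine 1: jobs [15], load = 15
  Machine 2: jobs [12, 5], load = 17
  Machine 3: jobs [9, 7], load = 16
Makespan = max load = 17

17


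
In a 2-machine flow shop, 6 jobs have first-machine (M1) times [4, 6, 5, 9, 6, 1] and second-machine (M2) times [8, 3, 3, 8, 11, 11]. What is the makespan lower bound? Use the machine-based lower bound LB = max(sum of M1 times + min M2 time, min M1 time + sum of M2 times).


LB1 = sum(M1 times) + min(M2 times) = 31 + 3 = 34
LB2 = min(M1 times) + sum(M2 times) = 1 + 44 = 45
Lower bound = max(LB1, LB2) = max(34, 45) = 45

45


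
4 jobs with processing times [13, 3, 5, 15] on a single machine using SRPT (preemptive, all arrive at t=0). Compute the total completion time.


Since all jobs arrive at t=0, SRPT equals SPT ordering.
SPT order: [3, 5, 13, 15]
Completion times:
  Job 1: p=3, C=3
  Job 2: p=5, C=8
  Job 3: p=13, C=21
  Job 4: p=15, C=36
Total completion time = 3 + 8 + 21 + 36 = 68

68


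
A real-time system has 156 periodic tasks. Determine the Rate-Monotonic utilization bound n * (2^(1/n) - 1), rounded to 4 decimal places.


Compute 2^(1/156) = 1.0044531370
Subtract 1: 1.0044531370 - 1 = 0.0044531370
Multiply by n: 156 * 0.0044531370 = 0.6946893720
Round to 4 dp: 0.6947

0.6947


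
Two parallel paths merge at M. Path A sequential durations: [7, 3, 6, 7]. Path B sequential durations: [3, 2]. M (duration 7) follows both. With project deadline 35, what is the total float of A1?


Forward pass: ES(A1) = sum of predecessors on chain A = 0
EF = ES + duration = 0 + 7 = 7
Backward pass: LF(M) = deadline = 35; LS(M) = 35 - 7 = 28
LF(A1) = LS(M) - sum(successors on chain A) = 28 - 16 = 12
LS = LF - duration = 12 - 7 = 5
Total float = LS - ES = 5 - 0 = 5

5


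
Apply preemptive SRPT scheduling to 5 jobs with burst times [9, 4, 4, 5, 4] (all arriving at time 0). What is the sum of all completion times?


Since all jobs arrive at t=0, SRPT equals SPT ordering.
SPT order: [4, 4, 4, 5, 9]
Completion times:
  Job 1: p=4, C=4
  Job 2: p=4, C=8
  Job 3: p=4, C=12
  Job 4: p=5, C=17
  Job 5: p=9, C=26
Total completion time = 4 + 8 + 12 + 17 + 26 = 67

67


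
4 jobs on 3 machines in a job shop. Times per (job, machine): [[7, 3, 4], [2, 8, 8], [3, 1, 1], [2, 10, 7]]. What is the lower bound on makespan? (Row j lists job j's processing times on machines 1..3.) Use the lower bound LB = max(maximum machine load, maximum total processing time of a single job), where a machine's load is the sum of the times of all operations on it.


Machine loads:
  Machine 1: 7 + 2 + 3 + 2 = 14
  Machine 2: 3 + 8 + 1 + 10 = 22
  Machine 3: 4 + 8 + 1 + 7 = 20
Max machine load = 22
Job totals:
  Job 1: 14
  Job 2: 18
  Job 3: 5
  Job 4: 19
Max job total = 19
Lower bound = max(22, 19) = 22

22


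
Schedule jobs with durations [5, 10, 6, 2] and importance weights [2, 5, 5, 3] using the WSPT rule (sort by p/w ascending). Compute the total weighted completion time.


Compute p/w ratios and sort ascending (WSPT): [(2, 3), (6, 5), (10, 5), (5, 2)]
Compute weighted completion times:
  Job (p=2,w=3): C=2, w*C=3*2=6
  Job (p=6,w=5): C=8, w*C=5*8=40
  Job (p=10,w=5): C=18, w*C=5*18=90
  Job (p=5,w=2): C=23, w*C=2*23=46
Total weighted completion time = 182

182


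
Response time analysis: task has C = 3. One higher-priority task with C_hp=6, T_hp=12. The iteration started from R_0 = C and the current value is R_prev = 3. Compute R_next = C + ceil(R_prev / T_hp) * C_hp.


R_next = C + ceil(R_prev / T_hp) * C_hp
ceil(3 / 12) = ceil(0.25) = 1
Interference = 1 * 6 = 6
R_next = 3 + 6 = 9

9


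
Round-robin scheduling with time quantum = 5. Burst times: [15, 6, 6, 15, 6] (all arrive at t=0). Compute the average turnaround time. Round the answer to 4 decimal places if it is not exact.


Time quantum = 5
Execution trace:
  J1 runs 5 units, time = 5
  J2 runs 5 units, time = 10
  J3 runs 5 units, time = 15
  J4 runs 5 units, time = 20
  J5 runs 5 units, time = 25
  J1 runs 5 units, time = 30
  J2 runs 1 units, time = 31
  J3 runs 1 units, time = 32
  J4 runs 5 units, time = 37
  J5 runs 1 units, time = 38
  J1 runs 5 units, time = 43
  J4 runs 5 units, time = 48
Finish times: [43, 31, 32, 48, 38]
Average turnaround = 192/5 = 38.4

38.4


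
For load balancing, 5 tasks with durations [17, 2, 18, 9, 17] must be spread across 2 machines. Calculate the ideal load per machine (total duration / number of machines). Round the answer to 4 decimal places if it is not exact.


Total processing time = 17 + 2 + 18 + 9 + 17 = 63
Number of machines = 2
Ideal balanced load = 63 / 2 = 31.5

31.5


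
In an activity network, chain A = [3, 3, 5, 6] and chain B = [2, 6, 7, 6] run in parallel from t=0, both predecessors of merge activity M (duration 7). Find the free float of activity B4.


ES(B4) = sum of predecessors on chain B = 15
EF(B4) = ES + duration = 15 + 6 = 21
Successor of B4 is M. ES(M) = max(sum(A), sum(B)) = max(17, 21) = 21
Free float = ES(successor) - EF(current) = 21 - 21 = 0

0


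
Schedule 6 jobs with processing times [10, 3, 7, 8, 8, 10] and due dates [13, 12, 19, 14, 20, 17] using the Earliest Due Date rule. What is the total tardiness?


Sort by due date (EDD order): [(3, 12), (10, 13), (8, 14), (10, 17), (7, 19), (8, 20)]
Compute completion times and tardiness:
  Job 1: p=3, d=12, C=3, tardiness=max(0,3-12)=0
  Job 2: p=10, d=13, C=13, tardiness=max(0,13-13)=0
  Job 3: p=8, d=14, C=21, tardiness=max(0,21-14)=7
  Job 4: p=10, d=17, C=31, tardiness=max(0,31-17)=14
  Job 5: p=7, d=19, C=38, tardiness=max(0,38-19)=19
  Job 6: p=8, d=20, C=46, tardiness=max(0,46-20)=26
Total tardiness = 66

66


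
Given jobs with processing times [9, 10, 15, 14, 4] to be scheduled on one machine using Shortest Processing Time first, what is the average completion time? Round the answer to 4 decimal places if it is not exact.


Sort jobs by processing time (SPT order): [4, 9, 10, 14, 15]
Compute completion times sequentially:
  Job 1: processing = 4, completes at 4
  Job 2: processing = 9, completes at 13
  Job 3: processing = 10, completes at 23
  Job 4: processing = 14, completes at 37
  Job 5: processing = 15, completes at 52
Sum of completion times = 129
Average completion time = 129/5 = 25.8

25.8


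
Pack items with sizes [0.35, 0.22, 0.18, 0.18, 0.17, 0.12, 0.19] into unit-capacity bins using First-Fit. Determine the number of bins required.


Place items sequentially using First-Fit:
  Item 0.35 -> new Bin 1
  Item 0.22 -> Bin 1 (now 0.57)
  Item 0.18 -> Bin 1 (now 0.75)
  Item 0.18 -> Bin 1 (now 0.93)
  Item 0.17 -> new Bin 2
  Item 0.12 -> Bin 2 (now 0.29)
  Item 0.19 -> Bin 2 (now 0.48)
Total bins used = 2

2


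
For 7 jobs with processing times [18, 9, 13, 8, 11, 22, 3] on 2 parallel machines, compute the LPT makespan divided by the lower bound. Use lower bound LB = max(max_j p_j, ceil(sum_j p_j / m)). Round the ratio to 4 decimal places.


LPT order: [22, 18, 13, 11, 9, 8, 3]
Machine loads after assignment: [41, 43]
LPT makespan = 43
Lower bound = max(max_job, ceil(total/2)) = max(22, 42) = 42
Ratio = 43 / 42 = 1.0238

1.0238


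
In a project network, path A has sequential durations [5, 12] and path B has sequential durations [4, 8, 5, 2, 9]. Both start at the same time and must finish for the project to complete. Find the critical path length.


Path A total = 5 + 12 = 17
Path B total = 4 + 8 + 5 + 2 + 9 = 28
Critical path = longest path = max(17, 28) = 28

28


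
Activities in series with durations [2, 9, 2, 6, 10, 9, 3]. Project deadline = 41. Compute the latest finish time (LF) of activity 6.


LF(activity 6) = deadline - sum of successor durations
Successors: activities 7 through 7 with durations [3]
Sum of successor durations = 3
LF = 41 - 3 = 38

38


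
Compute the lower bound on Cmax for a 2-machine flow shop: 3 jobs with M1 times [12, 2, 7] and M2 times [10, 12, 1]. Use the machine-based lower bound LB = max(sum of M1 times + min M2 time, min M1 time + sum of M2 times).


LB1 = sum(M1 times) + min(M2 times) = 21 + 1 = 22
LB2 = min(M1 times) + sum(M2 times) = 2 + 23 = 25
Lower bound = max(LB1, LB2) = max(22, 25) = 25

25


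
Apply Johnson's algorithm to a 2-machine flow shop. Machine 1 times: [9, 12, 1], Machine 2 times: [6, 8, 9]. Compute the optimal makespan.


Apply Johnson's rule:
  Group 1 (a <= b): [(3, 1, 9)]
  Group 2 (a > b): [(2, 12, 8), (1, 9, 6)]
Optimal job order: [3, 2, 1]
Schedule:
  Job 3: M1 done at 1, M2 done at 10
  Job 2: M1 done at 13, M2 done at 21
  Job 1: M1 done at 22, M2 done at 28
Makespan = 28

28


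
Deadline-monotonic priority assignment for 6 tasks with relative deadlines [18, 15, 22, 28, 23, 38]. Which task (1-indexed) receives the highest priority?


Sort tasks by relative deadline (ascending):
  Task 2: deadline = 15
  Task 1: deadline = 18
  Task 3: deadline = 22
  Task 5: deadline = 23
  Task 4: deadline = 28
  Task 6: deadline = 38
Priority order (highest first): [2, 1, 3, 5, 4, 6]
Highest priority task = 2

2


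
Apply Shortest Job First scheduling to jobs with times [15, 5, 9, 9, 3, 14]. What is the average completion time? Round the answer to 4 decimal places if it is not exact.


SJF order (ascending): [3, 5, 9, 9, 14, 15]
Completion times:
  Job 1: burst=3, C=3
  Job 2: burst=5, C=8
  Job 3: burst=9, C=17
  Job 4: burst=9, C=26
  Job 5: burst=14, C=40
  Job 6: burst=15, C=55
Average completion = 149/6 = 24.8333

24.8333


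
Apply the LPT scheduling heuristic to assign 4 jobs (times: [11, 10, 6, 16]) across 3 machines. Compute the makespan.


Sort jobs in decreasing order (LPT): [16, 11, 10, 6]
Assign each job to the least loaded machine:
  Machine 1: jobs [16], load = 16
  Machine 2: jobs [11], load = 11
  Machine 3: jobs [10, 6], load = 16
Makespan = max load = 16

16


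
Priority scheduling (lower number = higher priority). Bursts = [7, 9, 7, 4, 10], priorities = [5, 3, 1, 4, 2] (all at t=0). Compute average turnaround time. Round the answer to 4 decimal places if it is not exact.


Sort by priority (ascending = highest first):
Order: [(1, 7), (2, 10), (3, 9), (4, 4), (5, 7)]
Completion times:
  Priority 1, burst=7, C=7
  Priority 2, burst=10, C=17
  Priority 3, burst=9, C=26
  Priority 4, burst=4, C=30
  Priority 5, burst=7, C=37
Average turnaround = 117/5 = 23.4

23.4


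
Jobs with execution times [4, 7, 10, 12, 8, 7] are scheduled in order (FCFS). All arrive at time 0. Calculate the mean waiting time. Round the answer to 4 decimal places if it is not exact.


FCFS order (as given): [4, 7, 10, 12, 8, 7]
Waiting times:
  Job 1: wait = 0
  Job 2: wait = 4
  Job 3: wait = 11
  Job 4: wait = 21
  Job 5: wait = 33
  Job 6: wait = 41
Sum of waiting times = 110
Average waiting time = 110/6 = 18.3333

18.3333


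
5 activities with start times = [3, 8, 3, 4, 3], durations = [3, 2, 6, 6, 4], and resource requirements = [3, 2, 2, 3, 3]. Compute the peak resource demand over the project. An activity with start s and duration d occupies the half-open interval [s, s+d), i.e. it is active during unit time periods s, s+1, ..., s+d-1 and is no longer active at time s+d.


Each activity i is active on [start_i, start_i + duration_i).
Compute total resource usage per time slot:
  t=0: active resources = [], total = 0
  t=1: active resources = [], total = 0
  t=2: active resources = [], total = 0
  t=3: active resources = [3, 2, 3], total = 8
  t=4: active resources = [3, 2, 3, 3], total = 11
  t=5: active resources = [3, 2, 3, 3], total = 11
  t=6: active resources = [2, 3, 3], total = 8
  t=7: active resources = [2, 3], total = 5
  t=8: active resources = [2, 2, 3], total = 7
  t=9: active resources = [2, 3], total = 5
Peak resource demand = 11

11


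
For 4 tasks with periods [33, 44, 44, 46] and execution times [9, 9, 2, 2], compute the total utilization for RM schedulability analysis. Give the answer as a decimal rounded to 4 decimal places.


Compute individual utilizations (exact fractions):
  Task 1: C/T = 9/33 = 3/11 (approx. 0.2727)
  Task 2: C/T = 9/44 (approx. 0.2045)
  Task 3: C/T = 2/44 = 1/22 (approx. 0.0455)
  Task 4: C/T = 2/46 = 1/23 (approx. 0.0435)
Total utilization U = 3/11 + 9/44 + 1/22 + 1/23 = 573/1012
Rounded to 4 decimal places: U = 0.5662
RM (Liu & Layland) bound for 4 tasks = 0.756828; compare with U = 573/1012 (approx. 0.566206)
U <= bound, so schedulable by RM sufficient condition.

0.5662
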